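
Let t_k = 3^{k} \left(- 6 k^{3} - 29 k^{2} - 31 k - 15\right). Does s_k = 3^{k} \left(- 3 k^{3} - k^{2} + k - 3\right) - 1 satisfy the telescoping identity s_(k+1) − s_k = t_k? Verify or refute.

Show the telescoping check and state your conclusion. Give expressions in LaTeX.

valid; difference matches t_k

s_(k+1) = 3**(k + 1)*(k - 3*(k + 1)**3 - (k + 1)**2 - 2) - 1
s_(k+1) − s_k = 3**k*(-6*k**3 - 29*k**2 - 31*k - 15)
(s_(k+1) − s_k) − t_k = 0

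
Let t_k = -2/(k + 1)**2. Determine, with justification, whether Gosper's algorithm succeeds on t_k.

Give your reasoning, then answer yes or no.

No — the linear system for f has no solution.

Compute t_(k+1)/t_k: get (k + 1)**2/(k + 2)**2.
Gosper form: A/B · C(k+1)/C(k) with A=k**2 + 2*k + 1, B=k**2 + 4*k + 4, C=1.
f must satisfy (k**2 + 2*k + 1)·f(k+1) − (k**2 + 2*k + 1)·f(k) = 1.
deg f ≤ 0 (via 2,2,0).
Put f(k) = c0: A·f(k+1) − B(k−1)·f(k) − C = -1; need -1 = 0 — inconsistent ⇒ no f, not summable.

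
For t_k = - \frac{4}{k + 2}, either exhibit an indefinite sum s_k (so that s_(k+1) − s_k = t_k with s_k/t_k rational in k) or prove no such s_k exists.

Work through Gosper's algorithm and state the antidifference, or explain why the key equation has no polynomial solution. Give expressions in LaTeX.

Ratio r(k) = (k + 2)/(k + 3).
Take A(k)=k + 2, B(k)=k + 3, C(k)=1.
Key eq: (k + 2)·f(k+1) = (k + 2)·f(k) + (1).
deg f ≤ 0 (via 1,1,0).
Generic f = c0 gives residual -1; -1 = 0 cannot hold, so t_k is not Gosper-summable.

none — t_k is not Gosper-summable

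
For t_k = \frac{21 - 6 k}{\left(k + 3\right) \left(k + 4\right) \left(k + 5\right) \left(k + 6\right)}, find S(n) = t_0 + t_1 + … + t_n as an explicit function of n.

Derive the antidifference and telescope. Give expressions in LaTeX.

Step 1: r(k) = (k + 3)*(2*k - 5)/((k + 7)*(2*k - 7)).
So A=k + 3 and B=k + 7, with C=k - 7/2.
Solve (k + 3)·f(k+1) − (k + 6)·f(k) = k - 7/2.
Bound: deg f ≤ 3.
Solve for f: f(k) = -k*(k**2 + 12*k + 92)/90 (degree 3 ≤ 3).
Get s_k = R·t_k = k*(k**2 + 12*k + 92)/(15*(k + 3)*(k + 4)*(k + 5)) with R(k) = B(k−1)f(k)/C(k) = -k*(k + 6)*(k**2 + 12*k + 92)/(45*(2*k - 7)).
Verify: 3*(7 - 2*k)/(k**4 + 18*k**3 + 119*k**2 + 342*k + 360) matches t_k.
Telescope: S(n) = s_(n+1) − s_(0) = (n**3 + 15*n**2 + 119*n + 105)/(15*(n**3 + 15*n**2 + 74*n + 120)) − (0) = (n**3 + 15*n**2 + 119*n + 105)/(15*(n**3 + 15*n**2 + 74*n + 120)).

S(n) = \frac{n^{3} + 15 n^{2} + 119 n + 105}{15 \left(n^{3} + 15 n^{2} + 74 n + 120\right)}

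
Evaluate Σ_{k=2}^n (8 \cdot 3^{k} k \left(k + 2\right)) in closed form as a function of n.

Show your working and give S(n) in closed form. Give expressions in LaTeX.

S(n) = 12 \cdot 3^{n} n^{2} + 12 \cdot 3^{n} n - 72

The ratio is 3*(k + 1)*(k + 3)/(k*(k + 2)).
A = 3, B = 1, C = k**2 + 2*k.
Need (3)·f(k+1) − (1)·f(k) = k**2 + 2*k.
Degrees (0,0,2) ⇒ d ≤ 2.
A polynomial solution: f(k) = k*(k - 1)/2.
Certificate R = B(k−1)f/C = (k - 1)/(2*(k + 2)) gives s_k = 4*3**k*k*(k - 1).
Verify: 8*3**k*k*(k + 2) matches t_k.
Evaluate: s_(n+1) = 12*3**n*n*(n + 1); subtract s_(2) = 72 ⇒ S(n) = 12*3**n*n**2 + 12*3**n*n - 72.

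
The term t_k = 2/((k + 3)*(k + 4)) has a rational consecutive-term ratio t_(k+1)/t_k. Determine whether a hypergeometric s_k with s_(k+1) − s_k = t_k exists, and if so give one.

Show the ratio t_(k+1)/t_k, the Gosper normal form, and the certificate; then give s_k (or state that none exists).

s_k = 2*k/(3*(k + 3))

The ratio is (k + 3)/(k + 5).
Factor: A=k + 3; B=k + 5; C=1.
Key eq: (k + 3)·f(k+1) = (k + 4)·f(k) + (1).
From deg A=1, deg B=1, deg C=0: d=1.
Solving with deg f ≤ 1: f(k) = k/3.
Certificate R = B(k−1)f/C = k*(k + 4)/3 gives s_k = 2*k/(3*(k + 3)).
Verify: 2/(k**2 + 7*k + 12) matches t_k.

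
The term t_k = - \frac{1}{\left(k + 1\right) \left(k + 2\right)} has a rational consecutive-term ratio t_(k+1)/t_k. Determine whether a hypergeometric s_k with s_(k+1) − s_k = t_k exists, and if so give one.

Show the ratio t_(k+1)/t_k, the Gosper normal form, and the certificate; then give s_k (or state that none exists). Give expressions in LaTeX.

Ratio r(k) = (k + 1)/(k + 3).
A = k + 1, B = k + 3, C = 1.
f must satisfy (k + 1)·f(k+1) − (k + 2)·f(k) = 1.
Bound: deg f ≤ 1.
Coefficient equations give f(k) = k.
Get s_k = R·t_k = -k/(k + 1) with R(k) = B(k−1)f(k)/C(k) = k*(k + 2).
s_(k+1) − s_k = -1/(k**2 + 3*k + 2) = t_k.

s_k = - \frac{k}{k + 1}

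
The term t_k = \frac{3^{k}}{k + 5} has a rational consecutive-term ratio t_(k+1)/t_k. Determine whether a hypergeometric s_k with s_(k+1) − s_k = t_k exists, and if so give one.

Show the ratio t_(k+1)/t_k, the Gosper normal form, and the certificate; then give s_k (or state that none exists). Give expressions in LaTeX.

The ratio is 3*(k + 5)/(k + 6).
Gosper form: A/B · C(k+1)/C(k) with A=3*k + 15, B=k + 6, C=1.
Need (3*k + 15)·f(k+1) − (k + 5)·f(k) = 1.
Degrees (1,1,0) ⇒ d ≤ -1.
deg f ≤ -1 is impossible — no certificate.

none (Gosper's algorithm certifies no s_k)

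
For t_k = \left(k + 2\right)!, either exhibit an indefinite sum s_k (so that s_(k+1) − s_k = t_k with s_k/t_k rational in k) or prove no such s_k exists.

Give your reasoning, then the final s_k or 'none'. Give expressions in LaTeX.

t_(k+1)/t_k = k + 3.
Take A(k)=k + 3, B(k)=1, C(k)=1.
Set up (k + 3)·f(k+1) − (1)·f(k) − (1) = 0.
Degrees (1,0,0) ⇒ d ≤ -1.
Bound -1 < 0, so the key equation has no polynomial solution.

none — t_k is not Gosper-summable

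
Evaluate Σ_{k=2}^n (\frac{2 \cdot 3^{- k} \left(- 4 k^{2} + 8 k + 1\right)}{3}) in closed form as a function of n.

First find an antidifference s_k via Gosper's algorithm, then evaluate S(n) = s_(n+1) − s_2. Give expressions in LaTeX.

t_(k+1)/t_k = (4*k**2 - 5)/(3*(4*k**2 - 8*k - 1)).
Normal form (A,B,C) = (1/3, 1, k**2 - 2*k - 1/4).
Key eq: (1/3)·f(k+1) = (1)·f(k) + (k**2 - 2*k - 1/4).
d = 2 from the (0,0,2) case.
Solving with deg f ≤ 2: f(k) = -3*(4*k**2 - 4*k - 1)/8.
Certificate R = B(k−1)f/C = -3*(4*k**2 - 4*k - 1)/(2*(4*k**2 - 8*k - 1)) gives s_k = (4*k**2 - 4*k - 1)/3**k.
Verify: 2*(-4*k**2 + 8*k + 1)/(3*3**k) matches t_k.
s_(n+1) = 3**(-n - 1)*(4*n**2 + 4*n - 1) and s_(2) = 7/9, so S(n) = 3**(-n - 2)*(-7*3**n + 12*n**2 + 12*n - 3).

S(n) = 3^{- n - 2} \left(- 7 \cdot 3^{n} + 12 n^{2} + 12 n - 3\right)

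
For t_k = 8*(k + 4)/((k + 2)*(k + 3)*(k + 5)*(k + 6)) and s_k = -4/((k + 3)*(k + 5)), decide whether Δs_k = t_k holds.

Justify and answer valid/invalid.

s_(k+1) = -4/((k + 4)*(k + 6))
s_(k+1) − s_k = 4*(2*k + 9)/(k**4 + 18*k**3 + 119*k**2 + 342*k + 360)
(s_(k+1) − s_k) − t_k = 4*(-3*k - 14)/(k**5 + 20*k**4 + 155*k**3 + 580*k**2 + 1044*k + 720)

Invalid: residual 4*(-3*k - 14)/(k**5 + 20*k**4 + 155*k**3 + 580*k**2 + 1044*k + 720) ≠ 0.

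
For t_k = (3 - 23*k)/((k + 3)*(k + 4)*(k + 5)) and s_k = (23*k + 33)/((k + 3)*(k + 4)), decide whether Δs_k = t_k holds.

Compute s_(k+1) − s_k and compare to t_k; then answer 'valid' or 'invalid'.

valid; difference matches t_k

s_(k+1) = (23*k + 56)/((k + 4)*(k + 5))
s_(k+1) − s_k = (3 - 23*k)/(k**3 + 12*k**2 + 47*k + 60)
(s_(k+1) − s_k) − t_k = 0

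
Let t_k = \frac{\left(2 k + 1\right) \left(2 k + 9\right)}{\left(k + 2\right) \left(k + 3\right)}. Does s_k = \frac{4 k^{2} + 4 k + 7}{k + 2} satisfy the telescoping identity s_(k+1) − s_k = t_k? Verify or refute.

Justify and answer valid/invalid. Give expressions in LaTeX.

s_(k+1) = (4*k**2 + 12*k + 15)/(k + 3)
s_(k+1) − s_k = (4*k**2 + 20*k + 9)/(k**2 + 5*k + 6)
(s_(k+1) − s_k) − t_k = 0

Valid — Δs_k = t_k.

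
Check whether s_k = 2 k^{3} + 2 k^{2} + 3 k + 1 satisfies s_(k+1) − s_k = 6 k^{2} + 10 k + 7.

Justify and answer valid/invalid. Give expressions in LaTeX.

s_(k+1) = 2*k**3 + 8*k**2 + 13*k + 8
s_(k+1) − s_k = 6*k**2 + 10*k + 7
(s_(k+1) − s_k) − t_k = 0

valid; difference matches t_k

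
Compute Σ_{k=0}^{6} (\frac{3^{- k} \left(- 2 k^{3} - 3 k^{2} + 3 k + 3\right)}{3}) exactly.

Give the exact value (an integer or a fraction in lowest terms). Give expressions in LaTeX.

r(k) = (2*k**3 + 9*k**2 + 9*k - 1)/(3*(2*k**3 + 3*k**2 - 3*k - 3)) after simplifying.
Factor: A=1/3; B=1; C=k**3 + 3*k**2/2 - 3*k/2 - 3/2.
f must satisfy (1/3)·f(k+1) − (1)·f(k) = k**3 + 3*k**2/2 - 3*k/2 - 3/2.
Bound: deg f ≤ 3.
Match coefficients ⇒ f(k) = -3*(k + 2)*(k**2 + k + 1)/2.
R(k) = B(k−1)·f(k)/C(k) = -3*(k + 2)*(k**2 + k + 1)/(2*k**3 + 3*k**2 - 3*k - 3); s_k = R·t_k = (k**3 + 3*k**2 + 3*k + 2)/3**k.
Δs = (-2*k**3 - 3*k**2 + 3*k + 3)/(3*3**k), as required.
Evaluate s at k=7 and k=0: 19/81 and 2; difference -143/81.

Σ = -143/81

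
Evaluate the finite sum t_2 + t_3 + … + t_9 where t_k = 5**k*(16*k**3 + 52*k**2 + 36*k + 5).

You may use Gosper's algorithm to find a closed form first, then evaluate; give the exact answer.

Ratio r(k) = 5*(16*k**3 + 100*k**2 + 188*k + 109)/(16*k**3 + 52*k**2 + 36*k + 5).
So A=5 and B=1, with C=k**3 + 13*k**2/4 + 9*k/4 + 5/16.
Key eq: (5)·f(k+1) = (1)·f(k) + (k**3 + 13*k**2/4 + 9*k/4 + 5/16).
Bound: deg f ≤ 3.
Solving with deg f ≤ 3: f(k) = k*(4*k**2 - 2*k - 1)/16.
R(k) = B(k−1)·f(k)/C(k) = k*(4*k**2 - 2*k - 1)/(16*k**3 + 52*k**2 + 36*k + 5); s_k = R·t_k = 5**k*k*(4*k**2 - 2*k - 1).
Verify: 5**k*(16*k**3 + 52*k**2 + 36*k + 5) matches t_k.
Telescoping: Σ = s_(10) − s_(2) = 37011718750 − (550) = 37011718200.

Σ = 37011718200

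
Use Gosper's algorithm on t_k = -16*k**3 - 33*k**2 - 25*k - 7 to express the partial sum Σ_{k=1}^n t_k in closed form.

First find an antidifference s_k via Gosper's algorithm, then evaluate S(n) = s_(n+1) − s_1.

r(k) = (16*k**3 + 81*k**2 + 139*k + 81)/(16*k**3 + 33*k**2 + 25*k + 7) after simplifying.
So A=1 and B=1, with C=k**3 + 33*k**2/16 + 25*k/16 + 7/16.
Key eq: (1)·f(k+1) = (1)·f(k) + (k**3 + 33*k**2/16 + 25*k/16 + 7/16).
Bound: deg f ≤ 4.
Match coefficients ⇒ f(k) = k**3*(4*k + 3)/16.
Then R = B(k−1)f/C = k**3*(4*k + 3)/(16*k**3 + 33*k**2 + 25*k + 7), so s_k = R(k)·t_k = k**3*(-4*k - 3).
s_(k+1) − s_k = -16*k**3 - 33*k**2 - 25*k - 7 = t_k.
s_(n+1) = -4*n**4 - 19*n**3 - 33*n**2 - 25*n - 7 and s_(1) = -7, so S(n) = n*(-4*n**3 - 19*n**2 - 33*n - 25).

S(n) = n*(-4*n**3 - 19*n**2 - 33*n - 25)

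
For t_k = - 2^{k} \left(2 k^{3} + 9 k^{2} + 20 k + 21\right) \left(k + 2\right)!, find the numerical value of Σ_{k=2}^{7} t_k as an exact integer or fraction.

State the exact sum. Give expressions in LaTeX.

Σ = -62241176928

t_(k+1)/t_k = 2*(2*k**4 + 21*k**3 + 89*k**2 + 184*k + 156)/(2*k**3 + 9*k**2 + 20*k + 21).
A = 2*k + 6, B = 1, C = k**3 + 9*k**2/2 + 10*k + 21/2.
Key eq: (2*k + 6)·f(k+1) = (1)·f(k) + (k**3 + 9*k**2/2 + 10*k + 21/2).
Bound: deg f ≤ 2.
Solve for f: f(k) = (k**2 + 3)/2 (degree 2 ≤ 2).
Certificate R = B(k−1)f/C = (k**2 + 3)/(2*k**3 + 9*k**2 + 20*k + 21) gives s_k = -2**k*(k**2 + 3)*factorial(k + 2).
s_(k+1) − s_k = -2**k*(2*k**3 + 9*k**2 + 20*k + 21)*factorial(k + 2) = t_k.
Telescoping: Σ = s_(8) − s_(2) = -62241177600 − (-672) = -62241176928.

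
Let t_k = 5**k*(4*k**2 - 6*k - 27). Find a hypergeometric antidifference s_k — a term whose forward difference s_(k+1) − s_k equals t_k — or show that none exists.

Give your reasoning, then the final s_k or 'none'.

The ratio is 5*(4*k**2 + 2*k - 29)/(4*k**2 - 6*k - 27).
Take A(k)=5, B(k)=1, C(k)=k**2 - 3*k/2 - 27/4.
Need (5)·f(k+1) − (1)·f(k) = k**2 - 3*k/2 - 27/4.
From deg A=0, deg B=0, deg C=2: d=2.
Solve for f: f(k) = (k**2 - 4*k - 3)/4 (degree 2 ≤ 2).
R(k) = B(k−1)·f(k)/C(k) = (k**2 - 4*k - 3)/(4*k**2 - 6*k - 27); s_k = R·t_k = 5**k*(k**2 - 4*k - 3).
Δs = 5**k*(4*k**2 - 6*k - 27), as required.

s_k = 5**k*(k**2 - 4*k - 3)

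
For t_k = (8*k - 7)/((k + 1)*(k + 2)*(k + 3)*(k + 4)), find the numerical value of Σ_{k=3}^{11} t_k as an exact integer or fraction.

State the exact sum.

Σ = 271/3640

t_(k+1)/t_k = (k + 1)*(8*k + 1)/((k + 5)*(8*k - 7)).
A = k + 1, B = k + 5, C = k - 7/8.
Set up (k + 1)·f(k+1) − (k + 4)·f(k) − (k - 7/8) = 0.
d = 3 from the (1,1,1) case.
Match coefficients ⇒ f(k) = -k*(k**2 + 6*k + 35)/48.
Get s_k = R·t_k = k*(-k**2 - 6*k - 35)/(6*(k + 1)*(k + 2)*(k + 3)) with R(k) = B(k−1)f(k)/C(k) = -k*(k + 4)*(k**2 + 6*k + 35)/(6*(8*k - 7)).
Check: Δs_k = (8*k - 7)/(k**4 + 10*k**3 + 35*k**2 + 50*k + 24). ✓
Sum = s_(12) − s_(3); s_(12) = -251/1365, s_(3) = -31/120 ⇒ 271/3640.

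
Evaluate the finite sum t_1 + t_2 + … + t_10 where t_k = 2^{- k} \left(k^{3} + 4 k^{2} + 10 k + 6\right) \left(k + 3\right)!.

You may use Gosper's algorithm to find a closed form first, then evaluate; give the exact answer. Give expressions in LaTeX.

Σ = 10386476052

r(k) = (k**4 + 11*k**3 + 49*k**2 + 105*k + 84)/(2*(k**3 + 4*k**2 + 10*k + 6)) after simplifying.
Factor: A=k/2 + 2; B=1; C=k**3 + 4*k**2 + 10*k + 6.
Need (k/2 + 2)·f(k+1) − (1)·f(k) = k**3 + 4*k**2 + 10*k + 6.
d = 2 from the (1,0,3) case.
Coefficient equations give f(k) = 2*(k**2 + 1).
R(k) = B(k−1)·f(k)/C(k) = 2*(k**2 + 1)/(k**3 + 4*k**2 + 10*k + 6); s_k = R·t_k = 2**(1 - k)*(k**2 + 1)*factorial(k + 3).
Δs = (k**3 + 4*k**2 + 10*k + 6)*factorial(k + 3)/2**k, as required.
Evaluate s at k=11 and k=1: 10386476100 and 48; difference 10386476052.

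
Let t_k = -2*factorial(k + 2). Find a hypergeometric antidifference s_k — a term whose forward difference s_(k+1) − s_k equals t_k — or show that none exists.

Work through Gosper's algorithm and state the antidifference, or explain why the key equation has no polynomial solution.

Ratio r(k) = k + 3.
A = k + 3, B = 1, C = 1.
Solve (k + 3)·f(k+1) − (1)·f(k) = 1.
Degrees (1,0,0) ⇒ d ≤ -1.
Negative degree bound (-1): no f exists, t_k not Gosper-summable.

none (Gosper's algorithm certifies no s_k)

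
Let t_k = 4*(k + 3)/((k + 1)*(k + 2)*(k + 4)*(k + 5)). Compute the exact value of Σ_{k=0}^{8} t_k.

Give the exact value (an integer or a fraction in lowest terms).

Σ = 63/130

r(k) = (k + 1)*(k + 4)**2/((k + 3)**2*(k + 6)) after simplifying.
Normal form (A,B,C) = (k + 1, k + 6, k**2 + 6*k + 9).
Set up (k + 1)·f(k+1) − (k + 5)·f(k) − (k**2 + 6*k + 9) = 0.
Degrees (1,1,2) ⇒ d ≤ 4.
Coefficient equations give f(k) = k*(k + 2)*(k + 3)*(k + 5)/8.
Certificate R = B(k−1)f/C = k*(k + 2)*(k + 5)**2/(8*(k + 3)) gives s_k = k*(k + 5)/(2*(k**2 + 5*k + 4)).
Δs = 4*(k + 3)/(k**4 + 12*k**3 + 49*k**2 + 78*k + 40), as required.
Telescoping: Σ = s_(9) − s_(0) = 63/130 − (0) = 63/130.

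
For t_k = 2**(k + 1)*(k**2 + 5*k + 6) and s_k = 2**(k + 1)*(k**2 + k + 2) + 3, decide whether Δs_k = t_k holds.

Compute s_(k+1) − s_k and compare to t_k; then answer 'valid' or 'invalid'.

s_(k+1) = 2**(k + 2)*(k + (k + 1)**2 + 3) + 3
s_(k+1) − s_k = 2**(k + 1)*(k**2 + 5*k + 6)
(s_(k+1) − s_k) − t_k = 0

Valid: the claim telescopes to t_k.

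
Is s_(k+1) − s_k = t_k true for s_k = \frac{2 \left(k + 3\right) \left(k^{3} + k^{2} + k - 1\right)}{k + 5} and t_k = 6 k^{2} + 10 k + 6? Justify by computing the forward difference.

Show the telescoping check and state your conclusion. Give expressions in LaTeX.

s_(k+1) = 2*(k + 4)*(k + (k + 1)**3 + (k + 1)**2)/(k + 6)
s_(k+1) − s_k = 2*(3*k**4 + 34*k**3 + 110*k**2 + 129*k + 58)/(k**2 + 11*k + 30)
(s_(k+1) − s_k) − t_k = 4*(-2*k**3 - 19*k**2 - 27*k - 16)/(k**2 + 11*k + 30)

Invalid: residual \frac{4 \left(- 2 k^{3} - 19 k^{2} - 27 k - 16\right)}{k^{2} + 11 k + 30} ≠ 0.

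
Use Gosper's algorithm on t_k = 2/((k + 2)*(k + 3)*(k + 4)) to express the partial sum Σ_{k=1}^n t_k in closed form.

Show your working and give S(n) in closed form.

Ratio r(k) = (k + 2)/(k + 5).
Factor: A=k + 2; B=k + 5; C=1.
f must satisfy (k + 2)·f(k+1) − (k + 4)·f(k) = 1.
From deg A=1, deg B=1, deg C=0: d=2.
Match coefficients ⇒ f(k) = k*(k + 5)/12.
So s_k = (B(k−1)f/C)·t_k = (k*(k + 4)*(k + 5)/12)·t_k = k*(k + 5)/(6*(k + 2)*(k + 3)).
Δs = 2/(k**3 + 9*k**2 + 26*k + 24), as required.
Evaluate: s_(n+1) = (n**2 + 7*n + 6)/(6*(n**2 + 7*n + 12)); subtract s_(1) = 1/12 ⇒ S(n) = n*(n + 7)/(12*(n**2 + 7*n + 12)).

S(n) = n*(n + 7)/(12*(n**2 + 7*n + 12))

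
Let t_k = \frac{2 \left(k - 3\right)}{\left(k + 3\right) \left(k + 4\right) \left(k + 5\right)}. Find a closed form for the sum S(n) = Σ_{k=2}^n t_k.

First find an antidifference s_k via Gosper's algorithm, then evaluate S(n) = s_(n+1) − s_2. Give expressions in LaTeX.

S(n) = \frac{2 \left(n^{2} - 6 n + 5\right)}{15 \left(n^{2} + 9 n + 20\right)}

r(k) = (k - 2)*(k + 3)/((k - 3)*(k + 6)) after simplifying.
Factor: A=k + 3; B=k + 6; C=k - 3.
Key eq: (k + 3)·f(k+1) = (k + 5)·f(k) + (k - 3).
Degrees (1,1,1) ⇒ d ≤ 2.
Solving with deg f ≤ 2: f(k) = -k.
So s_k = (B(k−1)f/C)·t_k = (-k*(k + 5)/(k - 3))·t_k = -2*k/((k + 3)*(k + 4)).
Check: Δs_k = 2*(k - 3)/(k**3 + 12*k**2 + 47*k + 60). ✓
s_(n+1) = 2*(-n - 1)/(n**2 + 9*n + 20) and s_(2) = -2/15, so S(n) = 2*(n**2 - 6*n + 5)/(15*(n**2 + 9*n + 20)).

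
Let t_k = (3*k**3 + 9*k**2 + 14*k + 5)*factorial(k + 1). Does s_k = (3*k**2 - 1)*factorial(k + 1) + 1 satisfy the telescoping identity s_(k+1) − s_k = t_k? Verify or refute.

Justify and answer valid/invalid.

s_(k+1) = (3*(k + 1)**2 - 1)*factorial(k + 2) + 1
s_(k+1) − s_k = (3*k**3 + 9*k**2 + 14*k + 5)*factorial(k + 1)
(s_(k+1) − s_k) − t_k = 0

Valid: the claim telescopes to t_k.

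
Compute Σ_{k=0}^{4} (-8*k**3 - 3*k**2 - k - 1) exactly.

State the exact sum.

t_(k+1)/t_k = (8*k**3 + 27*k**2 + 31*k + 13)/(8*k**3 + 3*k**2 + k + 1).
A = 1, B = 1, C = k**3 + 3*k**2/8 + k/8 + 1/8.
Solve (1)·f(k+1) − (1)·f(k) = k**3 + 3*k**2/8 + k/8 + 1/8.
Bound: deg f ≤ 4.
A polynomial solution: f(k) = k*(2*k**3 - 3*k**2 + k + 1)/8.
Then R = B(k−1)f/C = k*(2*k**3 - 3*k**2 + k + 1)/(8*k**3 + 3*k**2 + k + 1), so s_k = R(k)·t_k = k*(-2*k**3 + 3*k**2 - k - 1).
s_(k+1) − s_k = -8*k**3 - 3*k**2 - k - 1 = t_k.
Evaluate s at k=5 and k=0: -905 and 0; difference -905.

Σ = -905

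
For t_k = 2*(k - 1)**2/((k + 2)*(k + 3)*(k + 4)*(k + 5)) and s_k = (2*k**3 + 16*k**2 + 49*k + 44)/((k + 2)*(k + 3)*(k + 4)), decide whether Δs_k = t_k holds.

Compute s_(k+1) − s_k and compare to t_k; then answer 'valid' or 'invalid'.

Valid: the claim telescopes to t_k.

s_(k+1) = (49*k + 2*(k + 1)**3 + 16*(k + 1)**2 + 93)/((k + 3)*(k + 4)*(k + 5))
s_(k+1) − s_k = 2*(k**2 - 2*k + 1)/(k**4 + 14*k**3 + 71*k**2 + 154*k + 120)
(s_(k+1) − s_k) − t_k = 0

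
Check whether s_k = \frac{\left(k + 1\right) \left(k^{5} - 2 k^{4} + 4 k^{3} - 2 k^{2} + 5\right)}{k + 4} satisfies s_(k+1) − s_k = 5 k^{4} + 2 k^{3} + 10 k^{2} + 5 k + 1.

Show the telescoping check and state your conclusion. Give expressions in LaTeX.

s_(k+1) = (k**6 + 5*k**5 + 12*k**4 + 20*k**3 + 21*k**2 + 16*k + 12)/(k + 5)
s_(k+1) − s_k = (5*k**6 + 35*k**5 + 56*k**4 + 93*k**3 + 105*k**2 + 46*k + 23)/(k**2 + 9*k + 20)
(s_(k+1) − s_k) − t_k = 3*(-4*k**5 - 24*k**4 - 14*k**3 - 47*k**2 - 21*k + 1)/(k**2 + 9*k + 20)

Invalid: residual \frac{3 \left(- 4 k^{5} - 24 k^{4} - 14 k^{3} - 47 k^{2} - 21 k + 1\right)}{k^{2} + 9 k + 20} ≠ 0.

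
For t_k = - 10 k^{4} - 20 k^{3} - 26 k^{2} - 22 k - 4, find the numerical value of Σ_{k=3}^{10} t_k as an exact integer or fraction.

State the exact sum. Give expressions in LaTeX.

Σ = -324536

The ratio is (5*k**4 + 30*k**3 + 73*k**2 + 87*k + 41)/(5*k**4 + 10*k**3 + 13*k**2 + 11*k + 2).
Factor: A=1; B=1; C=k**4 + 2*k**3 + 13*k**2/5 + 11*k/5 + 2/5.
Key eq: (1)·f(k+1) = (1)·f(k) + (k**4 + 2*k**3 + 13*k**2/5 + 11*k/5 + 2/5).
Bound: deg f ≤ 5.
Match coefficients ⇒ f(k) = k*(2*k**4 + 2*k**2 + 3*k - 3)/10.
Certificate R = B(k−1)f/C = k*(2*k**4 + 2*k**2 + 3*k - 3)/(2*(5*k**4 + 10*k**3 + 13*k**2 + 11*k + 2)) gives s_k = k*(-2*k**4 - 2*k**2 - 3*k + 3).
s_(k+1) − s_k = -10*k**4 - 20*k**3 - 26*k**2 - 22*k - 4 = t_k.
Σ_(k=3)^(10) t_k = s_(11) − s_(3) = -325094 − (-558) = -324536.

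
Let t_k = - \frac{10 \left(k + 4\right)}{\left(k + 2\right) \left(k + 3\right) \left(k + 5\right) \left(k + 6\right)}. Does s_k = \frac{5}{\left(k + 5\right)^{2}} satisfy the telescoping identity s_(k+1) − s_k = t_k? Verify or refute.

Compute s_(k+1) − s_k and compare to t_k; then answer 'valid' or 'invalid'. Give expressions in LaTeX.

s_(k+1) = 5/(k + 6)**2
s_(k+1) − s_k = 5/(k + 6)**2 - 5/(k + 5)**2
(s_(k+1) − s_k) − t_k = 15*(3*k**2 + 27*k + 58)/(k**6 + 27*k**5 + 297*k**4 + 1697*k**3 + 5286*k**2 + 8460*k + 5400)

Invalid: residual \frac{15 \left(3 k^{2} + 27 k + 58\right)}{k^{6} + 27 k^{5} + 297 k^{4} + 1697 k^{3} + 5286 k^{2} + 8460 k + 5400} ≠ 0.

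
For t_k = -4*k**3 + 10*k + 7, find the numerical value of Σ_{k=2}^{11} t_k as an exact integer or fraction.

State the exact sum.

Σ = -16700

t_(k+1)/t_k = (10*k - 4*(k + 1)**3 + 17)/(-4*k**3 + 10*k + 7).
A = 1, B = 1, C = k**3 - 5*k/2 - 7/4.
Set up (1)·f(k+1) − (1)·f(k) − (k**3 - 5*k/2 - 7/4) = 0.
d = 4 from the (0,0,3) case.
Solving with deg f ≤ 4: f(k) = k*(k**3 - 2*k**2 - 4*k - 2)/4.
Then R = B(k−1)f/C = k*(k**3 - 2*k**2 - 4*k - 2)/(4*k**3 - 10*k - 7), so s_k = R(k)·t_k = k*(-k**3 + 2*k**2 + 4*k + 2).
Verify: -4*k**3 + 10*k + 7 matches t_k.
Sum = s_(12) − s_(2); s_(12) = -16680, s_(2) = 20 ⇒ -16700.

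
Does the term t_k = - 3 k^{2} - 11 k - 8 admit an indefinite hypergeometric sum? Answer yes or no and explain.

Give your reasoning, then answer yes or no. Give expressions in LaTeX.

The ratio is (3*k**2 + 17*k + 22)/(3*k**2 + 11*k + 8).
Take A(k)=1, B(k)=1, C(k)=k**2 + 11*k/3 + 8/3.
Need (1)·f(k+1) − (1)·f(k) = k**2 + 11*k/3 + 8/3.
From deg A=0, deg B=0, deg C=2: d=3.
Solve for f: f(k) = k*(k + 1)*(k + 3)/3 (degree 3 ≤ 3).
R(k) = B(k−1)·f(k)/C(k) = k*(k + 3)/(3*k + 8); s_k = R·t_k = k*(-k**2 - 4*k - 3).
Δs = -3*k**2 - 11*k - 8, as required.

Yes. s_k = k \left(- k^{2} - 4 k - 3\right).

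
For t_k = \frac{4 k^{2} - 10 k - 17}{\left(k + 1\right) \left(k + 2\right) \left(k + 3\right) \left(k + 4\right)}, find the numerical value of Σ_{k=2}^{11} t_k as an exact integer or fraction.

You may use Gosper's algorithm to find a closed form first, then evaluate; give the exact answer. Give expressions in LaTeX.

Σ = 53/2730

The ratio is (k + 1)*(10*k - 4*(k + 1)**2 + 27)/((k + 5)*(-4*k**2 + 10*k + 17)).
Gosper form: A/B · C(k+1)/C(k) with A=k + 1, B=k + 5, C=k**2 - 5*k/2 - 17/4.
Solve (k + 1)·f(k+1) − (k + 4)·f(k) = k**2 - 5*k/2 - 17/4.
d = 3 from the (1,1,2) case.
Solving with deg f ≤ 3: f(k) = -k*(2*k**2 + 24*k + 25)/12.
Get s_k = R·t_k = k*(-2*k**2 - 24*k - 25)/(3*(k + 1)*(k + 2)*(k + 3)) with R(k) = B(k−1)f(k)/C(k) = -k*(k + 4)*(2*k**2 + 24*k + 25)/(3*(4*k**2 - 10*k - 17)).
Verify: (4*k**2 - 10*k - 17)/(k**4 + 10*k**3 + 35*k**2 + 50*k + 24) matches t_k.
Sum = s_(12) − s_(2); s_(12) = -1202/1365, s_(2) = -9/10 ⇒ 53/2730.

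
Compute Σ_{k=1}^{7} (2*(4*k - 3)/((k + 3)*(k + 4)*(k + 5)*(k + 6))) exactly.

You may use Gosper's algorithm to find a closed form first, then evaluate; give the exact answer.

r(k) = (k + 3)*(4*k + 1)/((k + 7)*(4*k - 3)) after simplifying.
Gosper form: A/B · C(k+1)/C(k) with A=k + 3, B=k + 7, C=k - 3/4.
Need (k + 3)·f(k+1) − (k + 6)·f(k) = k - 3/4.
Bound: deg f ≤ 3.
Solve for f: f(k) = k*(k**2 + 12*k - 73)/240 (degree 3 ≤ 3).
Get s_k = R·t_k = k*(k**2 + 12*k - 73)/(30*(k + 3)*(k + 4)*(k + 5)) with R(k) = B(k−1)f(k)/C(k) = k*(k + 6)*(k**2 + 12*k - 73)/(60*(4*k - 3)).
s_(k+1) − s_k = 2*(4*k - 3)/(k**4 + 18*k**3 + 119*k**2 + 342*k + 360) = t_k.
Evaluate s at k=8 and k=1: 29/2145 and -1/60; difference 259/8580.

Σ = 259/8580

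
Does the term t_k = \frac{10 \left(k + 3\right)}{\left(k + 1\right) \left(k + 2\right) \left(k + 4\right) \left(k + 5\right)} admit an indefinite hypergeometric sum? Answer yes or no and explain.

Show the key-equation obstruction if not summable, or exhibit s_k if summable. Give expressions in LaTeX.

Compute t_(k+1)/t_k: get (k + 1)*(k + 4)**2/((k + 3)**2*(k + 6)).
Normal form (A,B,C) = (k + 1, k + 6, k**2 + 6*k + 9).
Solve (k + 1)·f(k+1) − (k + 5)·f(k) = k**2 + 6*k + 9.
deg f ≤ 4 (via 1,1,2).
Solving with deg f ≤ 4: f(k) = k*(k + 2)*(k + 3)*(k + 5)/8.
R(k) = B(k−1)·f(k)/C(k) = k*(k + 2)*(k + 5)**2/(8*(k + 3)); s_k = R·t_k = 5*k*(k + 5)/(4*(k**2 + 5*k + 4)).
s_(k+1) − s_k = 10*(k + 3)/(k**4 + 12*k**3 + 49*k**2 + 78*k + 40) = t_k.

Yes. s_k = \frac{5 k \left(k + 5\right)}{4 \left(k^{2} + 5 k + 4\right)}.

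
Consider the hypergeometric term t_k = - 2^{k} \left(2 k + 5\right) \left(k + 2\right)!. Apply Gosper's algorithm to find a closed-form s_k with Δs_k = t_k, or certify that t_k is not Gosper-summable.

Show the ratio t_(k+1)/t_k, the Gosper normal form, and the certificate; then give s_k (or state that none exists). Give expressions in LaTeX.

s_k = - 2^{k} \left(k + 2\right)!

t_(k+1)/t_k = 2*(k + 3)*(2*k + 7)/(2*k + 5).
Take A(k)=2*k + 6, B(k)=1, C(k)=k + 5/2.
Key eq: (2*k + 6)·f(k+1) = (1)·f(k) + (k + 5/2).
From deg A=1, deg B=0, deg C=1: d=0.
Match coefficients ⇒ f(k) = 1/2.
Then R = B(k−1)f/C = 1/(2*k + 5), so s_k = R(k)·t_k = -2**k*factorial(k + 2).
s_(k+1) − s_k = -2**k*(2*k + 5)*factorial(k + 2) = t_k.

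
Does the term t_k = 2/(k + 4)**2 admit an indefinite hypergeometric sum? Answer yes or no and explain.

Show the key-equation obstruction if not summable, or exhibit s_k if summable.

Step 1: r(k) = (k + 4)**2/(k + 5)**2.
Take A(k)=k**2 + 8*k + 16, B(k)=k**2 + 10*k + 25, C(k)=1.
f must satisfy (k**2 + 8*k + 16)·f(k+1) − (k**2 + 8*k + 16)·f(k) = 1.
d = 0 from the (2,2,0) case.
f = c0 ⇒ A·f(k+1) − B(k−1)·f(k) − C = -1. The system {-1 = 0} is inconsistent; no antidifference.

No — key equation has no polynomial f.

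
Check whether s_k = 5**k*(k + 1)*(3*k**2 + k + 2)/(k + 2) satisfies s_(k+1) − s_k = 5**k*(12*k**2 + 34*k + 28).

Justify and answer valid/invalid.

Invalid: residual 5**k*(-12*k**3 - 55*k**2 - 95*k - 54)/(k**2 + 5*k + 6) ≠ 0.

s_(k+1) = 5**(k + 1)*(k + 2)*(k + 3*(k + 1)**2 + 3)/(k + 3)
s_(k+1) − s_k = 5**k*(12*k**4 + 82*k**3 + 215*k**2 + 249*k + 114)/(k**2 + 5*k + 6)
(s_(k+1) − s_k) − t_k = 5**k*(-12*k**3 - 55*k**2 - 95*k - 54)/(k**2 + 5*k + 6)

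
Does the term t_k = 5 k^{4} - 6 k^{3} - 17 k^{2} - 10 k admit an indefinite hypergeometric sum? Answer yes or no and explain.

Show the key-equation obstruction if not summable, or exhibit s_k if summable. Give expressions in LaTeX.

r(k) = (5*k**4 + 14*k**3 - 5*k**2 - 42*k - 28)/(k*(5*k**3 - 6*k**2 - 17*k - 10)) after simplifying.
Gosper form: A/B · C(k+1)/C(k) with A=1, B=1, C=k**4 - 6*k**3/5 - 17*k**2/5 - 2*k.
Need (1)·f(k+1) − (1)·f(k) = k**4 - 6*k**3/5 - 17*k**2/5 - 2*k.
Bound: deg f ≤ 5.
Solve for f: f(k) = k*(k - 1)*(k**3 - 3*k**2 - 4*k - 2)/5 (degree 5 ≤ 5).
Get s_k = R·t_k = k*(k**4 - 4*k**3 - k**2 + 2*k + 2) with R(k) = B(k−1)f(k)/C(k) = (k - 1)*(k**3 - 3*k**2 - 4*k - 2)/(5*k**3 - 6*k**2 - 17*k - 10).
Verify: k*(5*k**3 - 6*k**2 - 17*k - 10) matches t_k.

Yes. s_k = k \left(k^{4} - 4 k^{3} - k^{2} + 2 k + 2\right).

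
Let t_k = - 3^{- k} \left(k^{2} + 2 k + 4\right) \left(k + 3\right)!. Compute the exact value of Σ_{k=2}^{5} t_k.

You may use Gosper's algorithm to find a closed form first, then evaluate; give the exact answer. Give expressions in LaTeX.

Σ = -8880

The ratio is (k + 4)*(2*k + (k + 1)**2 + 6)/(3*(k**2 + 2*k + 4)).
Gosper form: A/B · C(k+1)/C(k) with A=k/3 + 4/3, B=1, C=k**2 + 2*k + 4.
f must satisfy (k/3 + 4/3)·f(k+1) − (1)·f(k) = k**2 + 2*k + 4.
deg f ≤ 1 (via 1,0,2).
Solve for f: f(k) = 3*k (degree 1 ≤ 1).
So s_k = (B(k−1)f/C)·t_k = (3*k/(k**2 + 2*k + 4))·t_k = -3**(1 - k)*k*factorial(k + 3).
s_(k+1) − s_k = -(k**2 + 2*k + 4)*factorial(k + 3)/3**k = t_k.
Σ_(k=2)^(5) t_k = s_(6) − s_(2) = -8960 − (-80) = -8880.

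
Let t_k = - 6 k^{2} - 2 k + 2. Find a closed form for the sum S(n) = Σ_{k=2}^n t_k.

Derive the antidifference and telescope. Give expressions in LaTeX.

S(n) = - 2 n^{3} - 4 n^{2} + 6

Ratio r(k) = (k + 3*(k + 1)**2)/(3*k**2 + k - 1).
Factor: A=1; B=1; C=k**2 + k/3 - 1/3.
Solve (1)·f(k+1) − (1)·f(k) = k**2 + k/3 - 1/3.
Bound: deg f ≤ 3.
Solving with deg f ≤ 3: f(k) = k*(k**2 - k - 1)/3.
Then R = B(k−1)f/C = k*(k**2 - k - 1)/(3*k**2 + k - 1), so s_k = R(k)·t_k = 2*k*(-k**2 + k + 1).
s_(k+1) − s_k = -6*k**2 - 2*k + 2 = t_k.
Evaluate: s_(n+1) = -2*n**3 - 4*n**2 + 2; subtract s_(2) = -4 ⇒ S(n) = -2*n**3 - 4*n**2 + 6.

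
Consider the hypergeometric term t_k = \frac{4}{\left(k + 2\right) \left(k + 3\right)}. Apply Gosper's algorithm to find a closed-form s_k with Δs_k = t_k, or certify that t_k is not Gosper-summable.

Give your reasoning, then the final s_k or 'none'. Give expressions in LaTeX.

The ratio is (k + 2)/(k + 4).
Normal form (A,B,C) = (k + 2, k + 4, 1).
Set up (k + 2)·f(k+1) − (k + 3)·f(k) − (1) = 0.
Bound: deg f ≤ 1.
Match coefficients ⇒ f(k) = k/2.
Certificate R = B(k−1)f/C = k*(k + 3)/2 gives s_k = 2*k/(k + 2).
Verify: 4/(k**2 + 5*k + 6) matches t_k.

s_k = \frac{2 k}{k + 2}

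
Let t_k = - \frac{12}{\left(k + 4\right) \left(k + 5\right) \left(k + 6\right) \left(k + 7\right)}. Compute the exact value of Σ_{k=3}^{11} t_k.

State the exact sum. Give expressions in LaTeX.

t_(k+1)/t_k = (k + 4)/(k + 8).
Factor: A=k + 4; B=k + 8; C=1.
Need (k + 4)·f(k+1) − (k + 7)·f(k) = 1.
deg f ≤ 3 (via 1,1,0).
Solve for f: f(k) = k*(k**2 + 15*k + 74)/360 (degree 3 ≤ 3).
Then R = B(k−1)f/C = k*(k + 7)*(k**2 + 15*k + 74)/360, so s_k = R(k)·t_k = k*(-k**2 - 15*k - 74)/(30*(k + 4)*(k + 5)*(k + 6)).
Check: Δs_k = -12/(k**4 + 22*k**3 + 179*k**2 + 638*k + 840). ✓
Sum = s_(12) − s_(3); s_(12) = -199/6120, s_(3) = -8/315 ⇒ -61/8568.

Σ = -61/8568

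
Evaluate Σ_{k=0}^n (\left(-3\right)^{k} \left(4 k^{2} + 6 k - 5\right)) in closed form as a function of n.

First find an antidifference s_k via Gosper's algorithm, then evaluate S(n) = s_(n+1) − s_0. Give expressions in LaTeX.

Step 1: r(k) = 3*(-4*k**2 - 14*k - 5)/(4*k**2 + 6*k - 5).
Normal form (A,B,C) = (-3, 1, k**2 + 3*k/2 - 5/4).
Set up (-3)·f(k+1) − (1)·f(k) − (k**2 + 3*k/2 - 5/4) = 0.
deg f ≤ 2 (via 0,0,2).
Solve for f: f(k) = -(k**2 - 2)/4 (degree 2 ≤ 2).
Then R = B(k−1)f/C = -(k**2 - 2)/(4*k**2 + 6*k - 5), so s_k = R(k)·t_k = (-3)**k*(2 - k**2).
Check: Δs_k = (-3)**k*(4*k**2 + 6*k - 5). ✓
s_(n+1) = (-3)**(n + 1)*(-n**2 - 2*n + 1) and s_(0) = 2, so S(n) = 3*(-3)**n*n**2 + 6*(-3)**n*n - 3*(-3)**n - 2.

S(n) = 3 \left(-3\right)^{n} n^{2} + 6 \left(-3\right)^{n} n - 3 \left(-3\right)^{n} - 2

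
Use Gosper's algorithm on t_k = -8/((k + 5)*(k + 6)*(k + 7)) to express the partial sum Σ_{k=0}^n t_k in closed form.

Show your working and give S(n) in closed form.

S(n) = 2*(-n**2 - 13*n - 12)/(15*(n**2 + 13*n + 42))

t_(k+1)/t_k = (k + 5)/(k + 8).
Gosper form: A/B · C(k+1)/C(k) with A=k + 5, B=k + 8, C=1.
f must satisfy (k + 5)·f(k+1) − (k + 7)·f(k) = 1.
Bound: deg f ≤ 2.
A polynomial solution: f(k) = k*(k + 11)/60.
So s_k = (B(k−1)f/C)·t_k = (k*(k + 7)*(k + 11)/60)·t_k = 2*k*(-k - 11)/(15*(k + 5)*(k + 6)).
Δs = -8/(k**3 + 18*k**2 + 107*k + 210), as required.
Σ_(k=0)^n t_k = s_(n+1) − s_(0) = (2*(-n**2 - 13*n - 12)/(15*(n**2 + 13*n + 42))) − (0), i.e. 2*(-n**2 - 13*n - 12)/(15*(n**2 + 13*n + 42)).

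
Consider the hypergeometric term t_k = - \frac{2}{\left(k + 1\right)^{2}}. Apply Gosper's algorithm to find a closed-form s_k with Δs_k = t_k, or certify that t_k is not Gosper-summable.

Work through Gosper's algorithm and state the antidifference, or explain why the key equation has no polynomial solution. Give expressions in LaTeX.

Compute t_(k+1)/t_k: get (k + 1)**2/(k + 2)**2.
Take A(k)=k**2 + 2*k + 1, B(k)=k**2 + 4*k + 4, C(k)=1.
Set up (k**2 + 2*k + 1)·f(k+1) − (k**2 + 2*k + 1)·f(k) − (1) = 0.
Degrees (2,2,0) ⇒ d ≤ 0.
Generic f = c0 gives residual -1; -1 = 0 cannot hold, so t_k is not Gosper-summable.

none (Gosper's algorithm certifies no s_k)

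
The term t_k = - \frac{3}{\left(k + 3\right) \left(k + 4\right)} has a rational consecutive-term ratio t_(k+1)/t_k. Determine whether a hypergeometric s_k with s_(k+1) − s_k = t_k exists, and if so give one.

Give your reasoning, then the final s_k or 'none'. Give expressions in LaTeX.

Ratio r(k) = (k + 3)/(k + 5).
Normal form (A,B,C) = (k + 3, k + 5, 1).
f must satisfy (k + 3)·f(k+1) − (k + 4)·f(k) = 1.
From deg A=1, deg B=1, deg C=0: d=1.
Match coefficients ⇒ f(k) = k/3.
So s_k = (B(k−1)f/C)·t_k = (k*(k + 4)/3)·t_k = -k/(k + 3).
Verify: -3/(k**2 + 7*k + 12) matches t_k.

s_k = - \frac{k}{k + 3}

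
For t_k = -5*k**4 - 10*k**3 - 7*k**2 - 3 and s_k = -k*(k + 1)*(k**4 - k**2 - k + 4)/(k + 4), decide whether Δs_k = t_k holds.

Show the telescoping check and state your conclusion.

Invalid: residual 3*(4*k**5 + 30*k**4 + 48*k**3 + 29*k**2 - k + 12)/(k**2 + 9*k + 20) ≠ 0.

s_(k+1) = (k + 1)*(k + 2)*(k - (k + 1)**4 + (k + 1)**2 - 3)/(k + 5)
s_(k+1) − s_k = (-5*k**6 - 43*k**5 - 107*k**4 - 119*k**3 - 56*k**2 - 30*k - 24)/(k**2 + 9*k + 20)
(s_(k+1) − s_k) − t_k = 3*(4*k**5 + 30*k**4 + 48*k**3 + 29*k**2 - k + 12)/(k**2 + 9*k + 20)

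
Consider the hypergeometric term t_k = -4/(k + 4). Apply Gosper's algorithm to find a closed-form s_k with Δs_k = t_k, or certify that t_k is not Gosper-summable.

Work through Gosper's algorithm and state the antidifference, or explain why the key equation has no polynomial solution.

The ratio is (k + 4)/(k + 5).
Normal form (A,B,C) = (k + 4, k + 5, 1).
Solve (k + 4)·f(k+1) − (k + 4)·f(k) = 1.
From deg A=1, deg B=1, deg C=0: d=0.
Put f(k) = c0: A·f(k+1) − B(k−1)·f(k) − C = -1; need -1 = 0 — inconsistent ⇒ no f, not summable.

not Gosper-summable; s_k does not exist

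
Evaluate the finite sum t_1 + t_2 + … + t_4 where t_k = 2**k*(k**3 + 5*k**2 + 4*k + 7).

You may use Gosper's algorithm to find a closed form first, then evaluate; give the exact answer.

t_(k+1)/t_k = 2*(k**3 + 8*k**2 + 17*k + 17)/(k**3 + 5*k**2 + 4*k + 7).
Factor: A=2; B=1; C=k**3 + 5*k**2 + 4*k + 7.
Set up (2)·f(k+1) − (1)·f(k) − (k**3 + 5*k**2 + 4*k + 7) = 0.
d = 3 from the (0,0,3) case.
Coefficient equations give f(k) = k**3 - k**2 + 2*k + 3.
Certificate R = B(k−1)f/C = (k**3 - k**2 + 2*k + 3)/(k**3 + 5*k**2 + 4*k + 7) gives s_k = 2**k*(k**3 - k**2 + 2*k + 3).
s_(k+1) − s_k = 2**k*(k**3 + 5*k**2 + 4*k + 7) = t_k.
Σ_(k=1)^(4) t_k = s_(5) − s_(1) = 3616 − (10) = 3606.

Σ = 3606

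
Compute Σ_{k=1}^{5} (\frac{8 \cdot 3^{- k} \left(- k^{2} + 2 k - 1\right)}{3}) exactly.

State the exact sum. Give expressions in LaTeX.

Σ = -848/729

Compute t_(k+1)/t_k: get k**2/(3*(k**2 - 2*k + 1)).
A = 1/3, B = 1, C = k**2 - 2*k + 1.
f must satisfy (1/3)·f(k+1) − (1)·f(k) = k**2 - 2*k + 1.
From deg A=0, deg B=0, deg C=2: d=2.
Coefficient equations give f(k) = -3*(k**2 - k + 1)/2.
R(k) = B(k−1)·f(k)/C(k) = -3*(k**2 - k + 1)/(2*(k - 1)**2); s_k = R·t_k = 4*(k**2 - k + 1)/3**k.
Check: Δs_k = 8*(-k**2 + 2*k - 1)/(3*3**k). ✓
Evaluate s at k=6 and k=1: 124/729 and 4/3; difference -848/729.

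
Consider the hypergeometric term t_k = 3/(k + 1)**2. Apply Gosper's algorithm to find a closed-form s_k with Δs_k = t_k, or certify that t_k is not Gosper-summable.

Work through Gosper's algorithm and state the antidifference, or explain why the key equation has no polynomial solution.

none — t_k is not Gosper-summable

r(k) = (k + 1)**2/(k + 2)**2 after simplifying.
A = k**2 + 2*k + 1, B = k**2 + 4*k + 4, C = 1.
Solve (k**2 + 2*k + 1)·f(k+1) − (k**2 + 2*k + 1)·f(k) = 1.
From deg A=2, deg B=2, deg C=0: d=0.
f = c0 ⇒ A·f(k+1) − B(k−1)·f(k) − C = -1. The system {-1 = 0} is inconsistent; no antidifference.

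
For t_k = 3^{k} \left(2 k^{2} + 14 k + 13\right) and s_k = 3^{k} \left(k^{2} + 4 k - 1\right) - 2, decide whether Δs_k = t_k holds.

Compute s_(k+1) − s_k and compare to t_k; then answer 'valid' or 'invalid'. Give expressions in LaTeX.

s_(k+1) = 3**(k + 1)*(4*k + (k + 1)**2 + 3) - 2
s_(k+1) − s_k = 3**k*(2*k**2 + 14*k + 13)
(s_(k+1) − s_k) − t_k = 0

Valid — Δs_k = t_k.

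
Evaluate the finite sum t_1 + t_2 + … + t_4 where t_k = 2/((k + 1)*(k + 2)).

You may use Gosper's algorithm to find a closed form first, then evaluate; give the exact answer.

Σ = 2/3

r(k) = (k + 1)/(k + 3) after simplifying.
A = k + 1, B = k + 3, C = 1.
f must satisfy (k + 1)·f(k+1) − (k + 2)·f(k) = 1.
Degrees (1,1,0) ⇒ d ≤ 1.
Solve for f: f(k) = k (degree 1 ≤ 1).
Get s_k = R·t_k = 2*k/(k + 1) with R(k) = B(k−1)f(k)/C(k) = k*(k + 2).
Verify: 2/(k**2 + 3*k + 2) matches t_k.
Telescoping: Σ = s_(5) − s_(1) = 5/3 − (1) = 2/3.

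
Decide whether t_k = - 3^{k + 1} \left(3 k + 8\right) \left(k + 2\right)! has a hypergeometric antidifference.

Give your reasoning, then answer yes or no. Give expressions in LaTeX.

r(k) = 3*(k + 3)*(3*k + 11)/(3*k + 8) after simplifying.
Normal form (A,B,C) = (3*k + 9, 1, k + 8/3).
f must satisfy (3*k + 9)·f(k+1) − (1)·f(k) = k + 8/3.
Bound: deg f ≤ 0.
A polynomial solution: f(k) = 1/3.
So s_k = (B(k−1)f/C)·t_k = (1/(3*k + 8))·t_k = -3**(k + 1)*factorial(k + 2).
s_(k+1) − s_k = -3**(k + 1)*(3*k + 8)*factorial(k + 2) = t_k.

Yes. s_k = - 3^{k + 1} \left(k + 2\right)!.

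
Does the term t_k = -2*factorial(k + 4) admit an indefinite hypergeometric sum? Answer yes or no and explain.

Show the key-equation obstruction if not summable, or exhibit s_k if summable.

Ratio r(k) = k + 5.
So A=k + 5 and B=1, with C=1.
Solve (k + 5)·f(k+1) − (1)·f(k) = 1.
Degrees (1,0,0) ⇒ d ≤ -1.
Negative degree bound (-1): no f exists, t_k not Gosper-summable.

No; the degree bound rules out any f.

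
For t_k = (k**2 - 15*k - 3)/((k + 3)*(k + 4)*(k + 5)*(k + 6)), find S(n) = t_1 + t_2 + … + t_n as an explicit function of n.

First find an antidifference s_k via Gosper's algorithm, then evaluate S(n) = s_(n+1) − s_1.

Step 1: r(k) = (k + 3)*(15*k - (k + 1)**2 + 18)/((k + 7)*(-k**2 + 15*k + 3)).
Factor: A=k + 3; B=k + 7; C=k**2 - 15*k - 3.
f must satisfy (k + 3)·f(k+1) − (k + 6)·f(k) = k**2 - 15*k - 3.
Bound: deg f ≤ 3.
Coefficient equations give f(k) = -k*(k**2 + 27*k - 13)/15.
Then R = B(k−1)f/C = -k*(k + 6)*(k**2 + 27*k - 13)/(15*(k**2 - 15*k - 3)), so s_k = R(k)·t_k = k*(-k**2 - 27*k + 13)/(15*(k + 3)*(k + 4)*(k + 5)).
s_(k+1) − s_k = (k**2 - 15*k - 3)/(k**4 + 18*k**3 + 119*k**2 + 342*k + 360) = t_k.
Evaluate: s_(n+1) = (-n**3 - 30*n**2 - 44*n - 15)/(15*(n**3 + 15*n**2 + 74*n + 120)); subtract s_(1) = -1/120 ⇒ S(n) = n*(-7*n**2 - 225*n - 278)/(120*(n**3 + 15*n**2 + 74*n + 120)).

S(n) = n*(-7*n**2 - 225*n - 278)/(120*(n**3 + 15*n**2 + 74*n + 120))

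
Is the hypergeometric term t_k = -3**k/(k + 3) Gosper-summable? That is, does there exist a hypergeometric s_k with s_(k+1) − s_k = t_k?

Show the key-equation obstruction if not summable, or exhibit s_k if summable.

No — key equation has no polynomial f.

t_(k+1)/t_k = 3*(k + 3)/(k + 4).
Factor: A=3*k + 9; B=k + 4; C=1.
Solve (3*k + 9)·f(k+1) − (k + 3)·f(k) = 1.
Bound: deg f ≤ -1.
deg f ≤ -1 is impossible — no certificate.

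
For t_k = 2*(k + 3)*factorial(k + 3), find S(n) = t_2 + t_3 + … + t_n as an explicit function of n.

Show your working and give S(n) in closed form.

t_(k+1)/t_k = (k + 4)**2/(k + 3).
A = k + 4, B = 1, C = k + 3.
Key eq: (k + 4)·f(k+1) = (1)·f(k) + (k + 3).
From deg A=1, deg B=0, deg C=1: d=0.
Solving with deg f ≤ 0: f(k) = 1.
Then R = B(k−1)f/C = 1/(k + 3), so s_k = R(k)·t_k = 2*factorial(k + 3).
Check: Δs_k = 2*(k + 3)*factorial(k + 3). ✓
Telescope: S(n) = s_(n+1) − s_(2) = 2*factorial(n + 4) − (240) = 2*factorial(n + 4) - 240.

S(n) = 2*factorial(n + 4) - 240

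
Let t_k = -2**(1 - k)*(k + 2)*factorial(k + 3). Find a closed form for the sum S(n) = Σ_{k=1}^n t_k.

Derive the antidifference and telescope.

The ratio is (k + 3)*(k + 4)/(2*(k + 2)).
Take A(k)=k/2 + 2, B(k)=1, C(k)=k + 2.
Key eq: (k/2 + 2)·f(k+1) = (1)·f(k) + (k + 2).
d = 0 from the (1,0,1) case.
A polynomial solution: f(k) = 2.
So s_k = (B(k−1)f/C)·t_k = (2/(k + 2))·t_k = -2**(2 - k)*factorial(k + 3).
s_(k+1) − s_k = -2**(1 - k)*(k + 2)*factorial(k + 3) = t_k.
Evaluate: s_(n+1) = -2**(1 - n)*factorial(n + 4); subtract s_(1) = -48 ⇒ S(n) = 48 - 2*factorial(n + 4)/2**n.

S(n) = 48 - 2*factorial(n + 4)/2**n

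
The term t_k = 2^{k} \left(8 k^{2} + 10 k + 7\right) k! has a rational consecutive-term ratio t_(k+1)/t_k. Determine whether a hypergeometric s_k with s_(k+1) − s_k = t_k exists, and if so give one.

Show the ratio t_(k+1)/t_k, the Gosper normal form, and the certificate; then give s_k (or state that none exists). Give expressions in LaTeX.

s_k = 2^{k} \left(4 k - 1\right) k!

Compute t_(k+1)/t_k: get 2*(8*k**3 + 34*k**2 + 51*k + 25)/(8*k**2 + 10*k + 7).
Gosper form: A/B · C(k+1)/C(k) with A=2*k + 2, B=1, C=k**2 + 5*k/4 + 7/8.
f must satisfy (2*k + 2)·f(k+1) − (1)·f(k) = k**2 + 5*k/4 + 7/8.
From deg A=1, deg B=0, deg C=2: d=1.
Coefficient equations give f(k) = (4*k - 1)/8.
Then R = B(k−1)f/C = (4*k - 1)/(8*k**2 + 10*k + 7), so s_k = R(k)·t_k = 2**k*(4*k - 1)*factorial(k).
Check: Δs_k = 2**k*(8*k**2 + 10*k + 7)*factorial(k). ✓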